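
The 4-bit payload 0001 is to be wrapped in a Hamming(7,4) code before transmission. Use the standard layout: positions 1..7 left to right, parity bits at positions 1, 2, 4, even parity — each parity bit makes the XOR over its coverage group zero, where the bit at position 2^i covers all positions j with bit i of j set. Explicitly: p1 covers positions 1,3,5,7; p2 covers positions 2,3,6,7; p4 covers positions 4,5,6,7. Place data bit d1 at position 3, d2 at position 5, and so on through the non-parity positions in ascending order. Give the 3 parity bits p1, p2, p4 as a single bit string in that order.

Place data bits at non-power-of-two positions: b3=0, b5=0, b6=0, b7=1.
p1 = XOR of data positions {3,5,7} = 0⊕0⊕1 = 1
p2 = XOR of data positions {3,6,7} = 0⊕0⊕1 = 1
p4 = XOR of data positions {5,6,7} = 0⊕0⊕1 = 1
Parity bits p1,p2,p4 = 111

111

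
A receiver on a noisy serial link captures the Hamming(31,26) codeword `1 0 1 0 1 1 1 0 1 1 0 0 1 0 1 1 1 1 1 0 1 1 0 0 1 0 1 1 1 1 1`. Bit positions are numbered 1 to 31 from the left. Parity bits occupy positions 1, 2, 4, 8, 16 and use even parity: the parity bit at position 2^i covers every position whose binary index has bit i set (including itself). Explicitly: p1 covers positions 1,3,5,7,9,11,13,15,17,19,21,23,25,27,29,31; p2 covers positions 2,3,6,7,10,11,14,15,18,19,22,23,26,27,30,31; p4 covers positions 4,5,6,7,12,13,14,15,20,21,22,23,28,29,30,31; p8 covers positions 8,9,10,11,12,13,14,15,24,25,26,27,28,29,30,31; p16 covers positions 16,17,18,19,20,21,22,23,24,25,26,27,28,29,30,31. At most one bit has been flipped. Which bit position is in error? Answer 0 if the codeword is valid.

6

s1: b1⊕b3⊕b5⊕b7⊕b9⊕b11⊕b13⊕b15⊕b17⊕b19⊕b21⊕b23⊕b25⊕b27⊕b29⊕b31 = 1⊕1⊕1⊕1⊕1⊕0⊕1⊕1⊕1⊕1⊕1⊕0⊕1⊕1⊕1⊕1 = 0
s2: b2⊕b3⊕b6⊕b7⊕b10⊕b11⊕b14⊕b15⊕b18⊕b19⊕b22⊕b23⊕b26⊕b27⊕b30⊕b31 = 0⊕1⊕1⊕1⊕1⊕0⊕0⊕1⊕1⊕1⊕1⊕0⊕0⊕1⊕1⊕1 = 1
s4: b4⊕b5⊕b6⊕b7⊕b12⊕b13⊕b14⊕b15⊕b20⊕b21⊕b22⊕b23⊕b28⊕b29⊕b30⊕b31 = 0⊕1⊕1⊕1⊕0⊕1⊕0⊕1⊕0⊕1⊕1⊕0⊕1⊕1⊕1⊕1 = 1
s8: b8⊕b9⊕b10⊕b11⊕b12⊕b13⊕b14⊕b15⊕b24⊕b25⊕b26⊕b27⊕b28⊕b29⊕b30⊕b31 = 0⊕1⊕1⊕0⊕0⊕1⊕0⊕1⊕0⊕1⊕0⊕1⊕1⊕1⊕1⊕1 = 0
s16: b16⊕b17⊕b18⊕b19⊕b20⊕b21⊕b22⊕b23⊕b24⊕b25⊕b26⊕b27⊕b28⊕b29⊕b30⊕b31 = 1⊕1⊕1⊕1⊕0⊕1⊕1⊕0⊕0⊕1⊕0⊕1⊕1⊕1⊕1⊕1 = 0
Syndrome (s16...s1) = 00110 → position 6.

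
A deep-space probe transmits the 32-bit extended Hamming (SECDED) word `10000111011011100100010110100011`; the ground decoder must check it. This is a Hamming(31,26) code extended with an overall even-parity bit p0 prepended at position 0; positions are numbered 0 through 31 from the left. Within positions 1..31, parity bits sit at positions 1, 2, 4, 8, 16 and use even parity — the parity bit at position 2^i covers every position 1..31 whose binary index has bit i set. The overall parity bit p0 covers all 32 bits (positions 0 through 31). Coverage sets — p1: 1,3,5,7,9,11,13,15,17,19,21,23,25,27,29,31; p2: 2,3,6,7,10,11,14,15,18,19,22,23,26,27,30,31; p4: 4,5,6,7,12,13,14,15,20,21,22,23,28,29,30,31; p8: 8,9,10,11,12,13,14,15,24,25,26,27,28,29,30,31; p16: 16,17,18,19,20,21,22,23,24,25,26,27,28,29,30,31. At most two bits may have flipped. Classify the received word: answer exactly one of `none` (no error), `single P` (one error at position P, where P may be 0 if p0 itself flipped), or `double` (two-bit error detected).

s1: b1⊕b3⊕b5⊕b7⊕b9⊕b11⊕b13⊕b15⊕b17⊕b19⊕b21⊕b23⊕b25⊕b27⊕b29⊕b31 = 0⊕0⊕1⊕1⊕1⊕0⊕1⊕0⊕1⊕0⊕1⊕1⊕0⊕0⊕0⊕1 = 0
s2: b2⊕b3⊕b6⊕b7⊕b10⊕b11⊕b14⊕b15⊕b18⊕b19⊕b22⊕b23⊕b26⊕b27⊕b30⊕b31 = 0⊕0⊕1⊕1⊕1⊕0⊕1⊕0⊕0⊕0⊕0⊕1⊕1⊕0⊕1⊕1 = 0
s4: b4⊕b5⊕b6⊕b7⊕b12⊕b13⊕b14⊕b15⊕b20⊕b21⊕b22⊕b23⊕b28⊕b29⊕b30⊕b31 = 0⊕1⊕1⊕1⊕1⊕1⊕1⊕0⊕0⊕1⊕0⊕1⊕0⊕0⊕1⊕1 = 0
s8: b8⊕b9⊕b10⊕b11⊕b12⊕b13⊕b14⊕b15⊕b24⊕b25⊕b26⊕b27⊕b28⊕b29⊕b30⊕b31 = 0⊕1⊕1⊕0⊕1⊕1⊕1⊕0⊕1⊕0⊕1⊕0⊕0⊕0⊕1⊕1 = 1
s16: b16⊕b17⊕b18⊕b19⊕b20⊕b21⊕b22⊕b23⊕b24⊕b25⊕b26⊕b27⊕b28⊕b29⊕b30⊕b31 = 0⊕1⊕0⊕0⊕0⊕1⊕0⊕1⊕1⊕0⊕1⊕0⊕0⊕0⊕1⊕1 = 1
Syndrome (s16...s1) = 11000 → position 24.
Overall parity (XOR of all 32 bits, including p0): 1⊕0⊕0⊕0⊕0⊕1⊕1⊕1⊕0⊕1⊕1⊕0⊕1⊕1⊕1⊕0⊕0⊕1⊕0⊕0⊕0⊕1⊕0⊕1⊕1⊕0⊕1⊕0⊕0⊕0⊕1⊕1 = 0
Overall=0, syndrome position=24 → double-bit error detected (uncorrectable).

double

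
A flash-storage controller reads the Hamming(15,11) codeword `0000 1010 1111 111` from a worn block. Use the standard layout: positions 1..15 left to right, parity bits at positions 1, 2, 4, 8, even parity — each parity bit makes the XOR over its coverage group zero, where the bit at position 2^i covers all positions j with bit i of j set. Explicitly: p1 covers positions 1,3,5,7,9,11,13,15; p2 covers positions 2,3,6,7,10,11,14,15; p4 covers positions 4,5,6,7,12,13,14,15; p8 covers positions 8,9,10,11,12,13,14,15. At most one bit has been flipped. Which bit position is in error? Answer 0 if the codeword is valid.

s1: b1⊕b3⊕b5⊕b7⊕b9⊕b11⊕b13⊕b15 = 0⊕0⊕1⊕1⊕1⊕1⊕1⊕1 = 0
s2: b2⊕b3⊕b6⊕b7⊕b10⊕b11⊕b14⊕b15 = 0⊕0⊕0⊕1⊕1⊕1⊕1⊕1 = 1
s4: b4⊕b5⊕b6⊕b7⊕b12⊕b13⊕b14⊕b15 = 0⊕1⊕0⊕1⊕1⊕1⊕1⊕1 = 0
s8: b8⊕b9⊕b10⊕b11⊕b12⊕b13⊕b14⊕b15 = 0⊕1⊕1⊕1⊕1⊕1⊕1⊕1 = 1
Syndrome (s8...s1) = 1010 → position 10.

10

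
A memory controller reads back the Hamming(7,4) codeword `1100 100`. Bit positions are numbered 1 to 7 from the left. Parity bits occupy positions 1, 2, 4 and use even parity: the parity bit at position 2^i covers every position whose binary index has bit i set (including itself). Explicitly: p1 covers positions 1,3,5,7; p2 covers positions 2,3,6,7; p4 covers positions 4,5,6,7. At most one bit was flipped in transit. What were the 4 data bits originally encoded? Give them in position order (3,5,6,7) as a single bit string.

s1: b1⊕b3⊕b5⊕b7 = 1⊕0⊕1⊕0 = 0
s2: b2⊕b3⊕b6⊕b7 = 1⊕0⊕0⊕0 = 1
s4: b4⊕b5⊕b6⊕b7 = 0⊕1⊕0⊕0 = 1
Syndrome (s4...s1) = 110 → position 6.
Flip bit 6: corrected codeword = 1100110
Data bits at positions 3,5,6,7: 0110

0110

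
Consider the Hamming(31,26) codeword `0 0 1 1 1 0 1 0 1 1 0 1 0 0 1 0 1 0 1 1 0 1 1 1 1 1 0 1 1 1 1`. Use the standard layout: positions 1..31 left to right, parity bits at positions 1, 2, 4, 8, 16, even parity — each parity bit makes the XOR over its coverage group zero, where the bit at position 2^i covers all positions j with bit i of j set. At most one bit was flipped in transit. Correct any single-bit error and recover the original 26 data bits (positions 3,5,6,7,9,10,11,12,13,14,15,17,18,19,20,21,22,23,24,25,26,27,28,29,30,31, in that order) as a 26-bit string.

11010101001101101111101111

s1: b1⊕b3⊕b5⊕b7⊕b9⊕b11⊕b13⊕b15⊕b17⊕b19⊕b21⊕b23⊕b25⊕b27⊕b29⊕b31 = 0⊕1⊕1⊕1⊕1⊕0⊕0⊕1⊕1⊕1⊕0⊕1⊕1⊕0⊕1⊕1 = 1
s2: b2⊕b3⊕b6⊕b7⊕b10⊕b11⊕b14⊕b15⊕b18⊕b19⊕b22⊕b23⊕b26⊕b27⊕b30⊕b31 = 0⊕1⊕0⊕1⊕1⊕0⊕0⊕1⊕0⊕1⊕1⊕1⊕1⊕0⊕1⊕1 = 0
s4: b4⊕b5⊕b6⊕b7⊕b12⊕b13⊕b14⊕b15⊕b20⊕b21⊕b22⊕b23⊕b28⊕b29⊕b30⊕b31 = 1⊕1⊕0⊕1⊕1⊕0⊕0⊕1⊕1⊕0⊕1⊕1⊕1⊕1⊕1⊕1 = 0
s8: b8⊕b9⊕b10⊕b11⊕b12⊕b13⊕b14⊕b15⊕b24⊕b25⊕b26⊕b27⊕b28⊕b29⊕b30⊕b31 = 0⊕1⊕1⊕0⊕1⊕0⊕0⊕1⊕1⊕1⊕1⊕0⊕1⊕1⊕1⊕1 = 1
s16: b16⊕b17⊕b18⊕b19⊕b20⊕b21⊕b22⊕b23⊕b24⊕b25⊕b26⊕b27⊕b28⊕b29⊕b30⊕b31 = 0⊕1⊕0⊕1⊕1⊕0⊕1⊕1⊕1⊕1⊕1⊕0⊕1⊕1⊕1⊕1 = 0
Syndrome (s16...s1) = 01001 → position 9.
Flip bit 9: corrected codeword = 0011101001010010101101111101111
Data bits at positions 3,5,6,7,9,10,11,12,13,14,15,17,18,19,20,21,22,23,24,25,26,27,28,29,30,31: 11010101001101101111101111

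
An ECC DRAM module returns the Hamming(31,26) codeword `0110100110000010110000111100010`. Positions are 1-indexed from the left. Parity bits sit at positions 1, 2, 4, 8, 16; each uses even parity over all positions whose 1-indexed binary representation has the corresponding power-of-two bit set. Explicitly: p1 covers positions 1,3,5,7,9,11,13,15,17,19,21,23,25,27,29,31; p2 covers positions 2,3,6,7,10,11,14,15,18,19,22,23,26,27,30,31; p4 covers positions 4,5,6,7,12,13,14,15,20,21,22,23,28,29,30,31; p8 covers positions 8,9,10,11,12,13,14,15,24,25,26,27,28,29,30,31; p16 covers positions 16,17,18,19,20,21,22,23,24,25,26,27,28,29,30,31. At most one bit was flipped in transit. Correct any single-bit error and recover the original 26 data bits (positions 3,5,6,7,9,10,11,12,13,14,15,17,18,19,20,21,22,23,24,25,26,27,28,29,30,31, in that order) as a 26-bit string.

11001000001110000111110010

s1: b1⊕b3⊕b5⊕b7⊕b9⊕b11⊕b13⊕b15⊕b17⊕b19⊕b21⊕b23⊕b25⊕b27⊕b29⊕b31 = 0⊕1⊕1⊕0⊕1⊕0⊕0⊕1⊕1⊕0⊕0⊕1⊕1⊕0⊕0⊕0 = 1
s2: b2⊕b3⊕b6⊕b7⊕b10⊕b11⊕b14⊕b15⊕b18⊕b19⊕b22⊕b23⊕b26⊕b27⊕b30⊕b31 = 1⊕1⊕0⊕0⊕0⊕0⊕0⊕1⊕1⊕0⊕0⊕1⊕1⊕0⊕1⊕0 = 1
s4: b4⊕b5⊕b6⊕b7⊕b12⊕b13⊕b14⊕b15⊕b20⊕b21⊕b22⊕b23⊕b28⊕b29⊕b30⊕b31 = 0⊕1⊕0⊕0⊕0⊕0⊕0⊕1⊕0⊕0⊕0⊕1⊕0⊕0⊕1⊕0 = 0
s8: b8⊕b9⊕b10⊕b11⊕b12⊕b13⊕b14⊕b15⊕b24⊕b25⊕b26⊕b27⊕b28⊕b29⊕b30⊕b31 = 1⊕1⊕0⊕0⊕0⊕0⊕0⊕1⊕1⊕1⊕1⊕0⊕0⊕0⊕1⊕0 = 1
s16: b16⊕b17⊕b18⊕b19⊕b20⊕b21⊕b22⊕b23⊕b24⊕b25⊕b26⊕b27⊕b28⊕b29⊕b30⊕b31 = 0⊕1⊕1⊕0⊕0⊕0⊕0⊕1⊕1⊕1⊕1⊕0⊕0⊕0⊕1⊕0 = 1
Syndrome (s16...s1) = 11011 → position 27.
Flip bit 27: corrected codeword = 0110100110000010110000111110010
Data bits at positions 3,5,6,7,9,10,11,12,13,14,15,17,18,19,20,21,22,23,24,25,26,27,28,29,30,31: 11001000001110000111110010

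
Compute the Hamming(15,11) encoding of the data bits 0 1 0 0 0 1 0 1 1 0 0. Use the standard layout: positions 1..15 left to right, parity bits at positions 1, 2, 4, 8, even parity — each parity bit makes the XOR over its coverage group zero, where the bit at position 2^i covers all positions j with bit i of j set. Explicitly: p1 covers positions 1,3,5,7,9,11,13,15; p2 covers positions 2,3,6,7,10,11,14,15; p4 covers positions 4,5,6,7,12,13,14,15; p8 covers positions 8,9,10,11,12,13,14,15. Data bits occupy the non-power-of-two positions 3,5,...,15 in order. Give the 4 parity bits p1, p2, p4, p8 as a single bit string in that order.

0111

Place data bits at non-power-of-two positions: b3=0, b5=1, b6=0, b7=0, b9=0, b10=1, b11=0, b12=1, b13=1, b14=0, b15=0.
p1 = XOR of data positions {3,5,7,9,11,13,15} = 0⊕1⊕0⊕0⊕0⊕1⊕0 = 0
p2 = XOR of data positions {3,6,7,10,11,14,15} = 0⊕0⊕0⊕1⊕0⊕0⊕0 = 1
p4 = XOR of data positions {5,6,7,12,13,14,15} = 1⊕0⊕0⊕1⊕1⊕0⊕0 = 1
p8 = XOR of data positions {9,10,11,12,13,14,15} = 0⊕1⊕0⊕1⊕1⊕0⊕0 = 1
Parity bits p1,p2,p4,p8 = 0111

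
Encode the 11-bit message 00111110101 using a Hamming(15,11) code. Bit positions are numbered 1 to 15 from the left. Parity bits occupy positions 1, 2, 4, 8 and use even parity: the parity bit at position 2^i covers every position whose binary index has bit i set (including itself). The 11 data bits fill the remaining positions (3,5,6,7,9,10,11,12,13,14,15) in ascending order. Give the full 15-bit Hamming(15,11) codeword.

110001111110101

Place data bits at non-power-of-two positions: b3=0, b5=0, b6=1, b7=1, b9=1, b10=1, b11=1, b12=0, b13=1, b14=0, b15=1.
p1 = XOR of data positions {3,5,7,9,11,13,15} = 0⊕0⊕1⊕1⊕1⊕1⊕1 = 1
p2 = XOR of data positions {3,6,7,10,11,14,15} = 0⊕1⊕1⊕1⊕1⊕0⊕1 = 1
p4 = XOR of data positions {5,6,7,12,13,14,15} = 0⊕1⊕1⊕0⊕1⊕0⊕1 = 0
p8 = XOR of data positions {9,10,11,12,13,14,15} = 1⊕1⊕1⊕0⊕1⊕0⊕1 = 1
Codeword b1..b15 = 110001111110101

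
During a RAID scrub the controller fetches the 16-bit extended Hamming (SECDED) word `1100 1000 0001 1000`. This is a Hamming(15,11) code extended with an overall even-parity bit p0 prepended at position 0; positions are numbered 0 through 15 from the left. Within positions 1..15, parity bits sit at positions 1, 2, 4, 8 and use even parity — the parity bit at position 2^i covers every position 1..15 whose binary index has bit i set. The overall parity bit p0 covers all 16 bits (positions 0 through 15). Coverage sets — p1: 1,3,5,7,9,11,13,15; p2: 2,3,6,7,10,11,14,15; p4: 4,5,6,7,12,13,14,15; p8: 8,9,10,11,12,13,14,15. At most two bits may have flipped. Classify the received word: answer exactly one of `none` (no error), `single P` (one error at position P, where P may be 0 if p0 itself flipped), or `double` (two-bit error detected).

single 2

s1: b1⊕b3⊕b5⊕b7⊕b9⊕b11⊕b13⊕b15 = 1⊕0⊕0⊕0⊕0⊕1⊕0⊕0 = 0
s2: b2⊕b3⊕b6⊕b7⊕b10⊕b11⊕b14⊕b15 = 0⊕0⊕0⊕0⊕0⊕1⊕0⊕0 = 1
s4: b4⊕b5⊕b6⊕b7⊕b12⊕b13⊕b14⊕b15 = 1⊕0⊕0⊕0⊕1⊕0⊕0⊕0 = 0
s8: b8⊕b9⊕b10⊕b11⊕b12⊕b13⊕b14⊕b15 = 0⊕0⊕0⊕1⊕1⊕0⊕0⊕0 = 0
Syndrome (s8...s1) = 0010 → position 2.
Overall parity (XOR of all 16 bits, including p0): 1⊕1⊕0⊕0⊕1⊕0⊕0⊕0⊕0⊕0⊕0⊕1⊕1⊕0⊕0⊕0 = 1
Overall=1, syndrome position=2 → single-bit error at position 2.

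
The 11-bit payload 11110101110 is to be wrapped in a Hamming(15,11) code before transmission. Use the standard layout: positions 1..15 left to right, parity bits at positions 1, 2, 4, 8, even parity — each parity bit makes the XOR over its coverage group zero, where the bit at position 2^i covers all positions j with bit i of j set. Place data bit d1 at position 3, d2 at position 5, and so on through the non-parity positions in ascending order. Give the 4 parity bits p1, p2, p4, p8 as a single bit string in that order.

Place data bits at non-power-of-two positions: b3=1, b5=1, b6=1, b7=1, b9=0, b10=1, b11=0, b12=1, b13=1, b14=1, b15=0.
p1 = XOR of data positions {3,5,7,9,11,13,15} = 1⊕1⊕1⊕0⊕0⊕1⊕0 = 0
p2 = XOR of data positions {3,6,7,10,11,14,15} = 1⊕1⊕1⊕1⊕0⊕1⊕0 = 1
p4 = XOR of data positions {5,6,7,12,13,14,15} = 1⊕1⊕1⊕1⊕1⊕1⊕0 = 0
p8 = XOR of data positions {9,10,11,12,13,14,15} = 0⊕1⊕0⊕1⊕1⊕1⊕0 = 0
Parity bits p1,p2,p4,p8 = 0100

0100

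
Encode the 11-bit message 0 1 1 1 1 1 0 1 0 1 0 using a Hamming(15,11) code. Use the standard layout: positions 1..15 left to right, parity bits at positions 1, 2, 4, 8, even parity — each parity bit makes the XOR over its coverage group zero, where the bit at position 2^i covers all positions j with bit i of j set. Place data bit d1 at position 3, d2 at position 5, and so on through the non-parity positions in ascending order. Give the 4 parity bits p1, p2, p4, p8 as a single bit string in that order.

Place data bits at non-power-of-two positions: b3=0, b5=1, b6=1, b7=1, b9=1, b10=1, b11=0, b12=1, b13=0, b14=1, b15=0.
p1 = XOR of data positions {3,5,7,9,11,13,15} = 0⊕1⊕1⊕1⊕0⊕0⊕0 = 1
p2 = XOR of data positions {3,6,7,10,11,14,15} = 0⊕1⊕1⊕1⊕0⊕1⊕0 = 0
p4 = XOR of data positions {5,6,7,12,13,14,15} = 1⊕1⊕1⊕1⊕0⊕1⊕0 = 1
p8 = XOR of data positions {9,10,11,12,13,14,15} = 1⊕1⊕0⊕1⊕0⊕1⊕0 = 0
Parity bits p1,p2,p4,p8 = 1010

1010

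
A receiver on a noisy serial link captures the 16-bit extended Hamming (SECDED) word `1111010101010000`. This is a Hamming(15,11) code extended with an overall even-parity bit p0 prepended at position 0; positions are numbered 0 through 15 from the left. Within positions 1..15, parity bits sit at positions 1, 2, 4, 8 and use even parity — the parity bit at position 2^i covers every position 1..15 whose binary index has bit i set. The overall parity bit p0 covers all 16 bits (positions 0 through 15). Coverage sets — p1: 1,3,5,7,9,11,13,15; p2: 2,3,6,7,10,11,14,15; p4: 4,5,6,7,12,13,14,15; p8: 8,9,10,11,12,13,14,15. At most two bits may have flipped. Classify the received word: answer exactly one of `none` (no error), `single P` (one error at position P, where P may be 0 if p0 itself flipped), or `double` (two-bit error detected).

none

s1: b1⊕b3⊕b5⊕b7⊕b9⊕b11⊕b13⊕b15 = 1⊕1⊕1⊕1⊕1⊕1⊕0⊕0 = 0
s2: b2⊕b3⊕b6⊕b7⊕b10⊕b11⊕b14⊕b15 = 1⊕1⊕0⊕1⊕0⊕1⊕0⊕0 = 0
s4: b4⊕b5⊕b6⊕b7⊕b12⊕b13⊕b14⊕b15 = 0⊕1⊕0⊕1⊕0⊕0⊕0⊕0 = 0
s8: b8⊕b9⊕b10⊕b11⊕b12⊕b13⊕b14⊕b15 = 0⊕1⊕0⊕1⊕0⊕0⊕0⊕0 = 0
Syndrome (s8...s1) = 0000 → position 0 (no error).
Overall parity (XOR of all 16 bits, including p0): 1⊕1⊕1⊕1⊕0⊕1⊕0⊕1⊕0⊕1⊕0⊕1⊕0⊕0⊕0⊕0 = 0
Overall=0, syndrome position=0 → no error.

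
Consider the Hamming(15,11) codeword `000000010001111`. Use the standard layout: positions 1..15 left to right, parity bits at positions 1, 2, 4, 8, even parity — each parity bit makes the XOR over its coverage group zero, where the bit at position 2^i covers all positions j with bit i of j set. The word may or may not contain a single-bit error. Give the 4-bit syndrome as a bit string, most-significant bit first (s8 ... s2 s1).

1000

s1: b1⊕b3⊕b5⊕b7⊕b9⊕b11⊕b13⊕b15 = 0⊕0⊕0⊕0⊕0⊕0⊕1⊕1 = 0
s2: b2⊕b3⊕b6⊕b7⊕b10⊕b11⊕b14⊕b15 = 0⊕0⊕0⊕0⊕0⊕0⊕1⊕1 = 0
s4: b4⊕b5⊕b6⊕b7⊕b12⊕b13⊕b14⊕b15 = 0⊕0⊕0⊕0⊕1⊕1⊕1⊕1 = 0
s8: b8⊕b9⊕b10⊕b11⊕b12⊕b13⊕b14⊕b15 = 1⊕0⊕0⊕0⊕1⊕1⊕1⊕1 = 1
Syndrome (s8...s1) = 1000 → position 8.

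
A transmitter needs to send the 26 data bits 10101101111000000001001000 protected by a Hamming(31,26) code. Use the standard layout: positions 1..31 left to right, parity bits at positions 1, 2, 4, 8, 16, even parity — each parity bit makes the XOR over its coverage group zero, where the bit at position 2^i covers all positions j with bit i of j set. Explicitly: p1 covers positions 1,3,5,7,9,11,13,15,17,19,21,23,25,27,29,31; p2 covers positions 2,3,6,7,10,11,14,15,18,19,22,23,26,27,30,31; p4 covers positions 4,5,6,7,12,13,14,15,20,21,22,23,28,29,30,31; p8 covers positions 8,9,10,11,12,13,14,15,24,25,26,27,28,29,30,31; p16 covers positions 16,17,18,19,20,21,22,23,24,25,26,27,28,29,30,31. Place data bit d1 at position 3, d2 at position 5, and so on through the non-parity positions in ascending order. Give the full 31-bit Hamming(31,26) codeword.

1110010011011110000000001001000

Place data bits at non-power-of-two positions: b3=1, b5=0, b6=1, b7=0, b9=1, b10=1, b11=0, b12=1, b13=1, b14=1, b15=1, b17=0, b18=0, b19=0, b20=0, b21=0, b22=0, b23=0, b24=0, b25=1, b26=0, b27=0, b28=1, b29=0, b30=0, b31=0.
p1 = XOR of data positions {3,5,7,9,11,13,15,17,19,21,23,25,27,29,31} = 1⊕0⊕0⊕1⊕0⊕1⊕1⊕0⊕0⊕0⊕0⊕1⊕0⊕0⊕0 = 1
p2 = XOR of data positions {3,6,7,10,11,14,15,18,19,22,23,26,27,30,31} = 1⊕1⊕0⊕1⊕0⊕1⊕1⊕0⊕0⊕0⊕0⊕0⊕0⊕0⊕0 = 1
p4 = XOR of data positions {5,6,7,12,13,14,15,20,21,22,23,28,29,30,31} = 0⊕1⊕0⊕1⊕1⊕1⊕1⊕0⊕0⊕0⊕0⊕1⊕0⊕0⊕0 = 0
p8 = XOR of data positions {9,10,11,12,13,14,15,24,25,26,27,28,29,30,31} = 1⊕1⊕0⊕1⊕1⊕1⊕1⊕0⊕1⊕0⊕0⊕1⊕0⊕0⊕0 = 0
p16 = XOR of data positions {17,18,19,20,21,22,23,24,25,26,27,28,29,30,31} = 0⊕0⊕0⊕0⊕0⊕0⊕0⊕0⊕1⊕0⊕0⊕1⊕0⊕0⊕0 = 0
Codeword b1..b31 = 1110010011011110000000001001000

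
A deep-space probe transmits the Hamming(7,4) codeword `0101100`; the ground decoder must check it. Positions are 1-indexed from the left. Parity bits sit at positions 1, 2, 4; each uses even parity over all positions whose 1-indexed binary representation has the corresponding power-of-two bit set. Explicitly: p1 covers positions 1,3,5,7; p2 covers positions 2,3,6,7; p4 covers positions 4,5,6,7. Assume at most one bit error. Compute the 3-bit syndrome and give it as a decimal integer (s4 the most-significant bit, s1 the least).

s1: b1⊕b3⊕b5⊕b7 = 0⊕0⊕1⊕0 = 1
s2: b2⊕b3⊕b6⊕b7 = 1⊕0⊕0⊕0 = 1
s4: b4⊕b5⊕b6⊕b7 = 1⊕1⊕0⊕0 = 0
Syndrome (s4...s1) = 011 → position 3.

3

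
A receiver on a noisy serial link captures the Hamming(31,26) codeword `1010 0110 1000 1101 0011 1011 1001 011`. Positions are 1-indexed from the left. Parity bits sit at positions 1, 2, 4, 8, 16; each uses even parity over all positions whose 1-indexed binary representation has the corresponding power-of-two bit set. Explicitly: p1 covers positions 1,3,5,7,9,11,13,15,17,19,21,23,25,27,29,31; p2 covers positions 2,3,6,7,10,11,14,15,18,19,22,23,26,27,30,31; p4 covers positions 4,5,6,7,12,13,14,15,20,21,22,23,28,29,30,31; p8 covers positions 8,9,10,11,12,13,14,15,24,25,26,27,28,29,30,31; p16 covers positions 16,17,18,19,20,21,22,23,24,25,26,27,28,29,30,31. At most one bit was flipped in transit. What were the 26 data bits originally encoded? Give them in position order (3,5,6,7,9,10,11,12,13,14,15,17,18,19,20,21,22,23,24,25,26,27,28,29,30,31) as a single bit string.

s1: b1⊕b3⊕b5⊕b7⊕b9⊕b11⊕b13⊕b15⊕b17⊕b19⊕b21⊕b23⊕b25⊕b27⊕b29⊕b31 = 1⊕1⊕0⊕1⊕1⊕0⊕1⊕0⊕0⊕1⊕1⊕1⊕1⊕0⊕0⊕1 = 0
s2: b2⊕b3⊕b6⊕b7⊕b10⊕b11⊕b14⊕b15⊕b18⊕b19⊕b22⊕b23⊕b26⊕b27⊕b30⊕b31 = 0⊕1⊕1⊕1⊕0⊕0⊕1⊕0⊕0⊕1⊕0⊕1⊕0⊕0⊕1⊕1 = 0
s4: b4⊕b5⊕b6⊕b7⊕b12⊕b13⊕b14⊕b15⊕b20⊕b21⊕b22⊕b23⊕b28⊕b29⊕b30⊕b31 = 0⊕0⊕1⊕1⊕0⊕1⊕1⊕0⊕1⊕1⊕0⊕1⊕1⊕0⊕1⊕1 = 0
s8: b8⊕b9⊕b10⊕b11⊕b12⊕b13⊕b14⊕b15⊕b24⊕b25⊕b26⊕b27⊕b28⊕b29⊕b30⊕b31 = 0⊕1⊕0⊕0⊕0⊕1⊕1⊕0⊕1⊕1⊕0⊕0⊕1⊕0⊕1⊕1 = 0
s16: b16⊕b17⊕b18⊕b19⊕b20⊕b21⊕b22⊕b23⊕b24⊕b25⊕b26⊕b27⊕b28⊕b29⊕b30⊕b31 = 1⊕0⊕0⊕1⊕1⊕1⊕0⊕1⊕1⊕1⊕0⊕0⊕1⊕0⊕1⊕1 = 0
Syndrome (s16...s1) = 00000 → position 0 (no error).
No correction needed.
Data bits at positions 3,5,6,7,9,10,11,12,13,14,15,17,18,19,20,21,22,23,24,25,26,27,28,29,30,31: 10111000110001110111001011

10111000110001110111001011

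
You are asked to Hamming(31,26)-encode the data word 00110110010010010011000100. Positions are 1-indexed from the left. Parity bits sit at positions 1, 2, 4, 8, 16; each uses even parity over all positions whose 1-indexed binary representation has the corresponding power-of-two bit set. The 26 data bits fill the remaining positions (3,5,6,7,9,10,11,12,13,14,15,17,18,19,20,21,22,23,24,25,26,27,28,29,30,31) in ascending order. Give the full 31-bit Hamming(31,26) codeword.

1001011001100101010010011000100

Place data bits at non-power-of-two positions: b3=0, b5=0, b6=1, b7=1, b9=0, b10=1, b11=1, b12=0, b13=0, b14=1, b15=0, b17=0, b18=1, b19=0, b20=0, b21=1, b22=0, b23=0, b24=1, b25=1, b26=0, b27=0, b28=0, b29=1, b30=0, b31=0.
p1 = XOR of data positions {3,5,7,9,11,13,15,17,19,21,23,25,27,29,31} = 0⊕0⊕1⊕0⊕1⊕0⊕0⊕0⊕0⊕1⊕0⊕1⊕0⊕1⊕0 = 1
p2 = XOR of data positions {3,6,7,10,11,14,15,18,19,22,23,26,27,30,31} = 0⊕1⊕1⊕1⊕1⊕1⊕0⊕1⊕0⊕0⊕0⊕0⊕0⊕0⊕0 = 0
p4 = XOR of data positions {5,6,7,12,13,14,15,20,21,22,23,28,29,30,31} = 0⊕1⊕1⊕0⊕0⊕1⊕0⊕0⊕1⊕0⊕0⊕0⊕1⊕0⊕0 = 1
p8 = XOR of data positions {9,10,11,12,13,14,15,24,25,26,27,28,29,30,31} = 0⊕1⊕1⊕0⊕0⊕1⊕0⊕1⊕1⊕0⊕0⊕0⊕1⊕0⊕0 = 0
p16 = XOR of data positions {17,18,19,20,21,22,23,24,25,26,27,28,29,30,31} = 0⊕1⊕0⊕0⊕1⊕0⊕0⊕1⊕1⊕0⊕0⊕0⊕1⊕0⊕0 = 1
Codeword b1..b31 = 1001011001100101010010011000100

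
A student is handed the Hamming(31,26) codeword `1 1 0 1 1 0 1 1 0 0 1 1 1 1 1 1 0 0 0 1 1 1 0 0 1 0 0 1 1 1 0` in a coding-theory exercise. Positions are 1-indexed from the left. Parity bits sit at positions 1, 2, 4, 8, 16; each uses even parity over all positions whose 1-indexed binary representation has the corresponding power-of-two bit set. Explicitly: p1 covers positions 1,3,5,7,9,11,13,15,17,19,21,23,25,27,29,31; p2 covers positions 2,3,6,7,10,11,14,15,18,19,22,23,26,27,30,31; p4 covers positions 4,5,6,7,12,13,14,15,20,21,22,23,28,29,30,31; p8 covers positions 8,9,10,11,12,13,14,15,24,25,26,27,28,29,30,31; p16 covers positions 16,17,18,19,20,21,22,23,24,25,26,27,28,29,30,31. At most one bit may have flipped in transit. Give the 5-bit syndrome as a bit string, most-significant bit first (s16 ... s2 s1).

s1: b1⊕b3⊕b5⊕b7⊕b9⊕b11⊕b13⊕b15⊕b17⊕b19⊕b21⊕b23⊕b25⊕b27⊕b29⊕b31 = 1⊕0⊕1⊕1⊕0⊕1⊕1⊕1⊕0⊕0⊕1⊕0⊕1⊕0⊕1⊕0 = 1
s2: b2⊕b3⊕b6⊕b7⊕b10⊕b11⊕b14⊕b15⊕b18⊕b19⊕b22⊕b23⊕b26⊕b27⊕b30⊕b31 = 1⊕0⊕0⊕1⊕0⊕1⊕1⊕1⊕0⊕0⊕1⊕0⊕0⊕0⊕1⊕0 = 1
s4: b4⊕b5⊕b6⊕b7⊕b12⊕b13⊕b14⊕b15⊕b20⊕b21⊕b22⊕b23⊕b28⊕b29⊕b30⊕b31 = 1⊕1⊕0⊕1⊕1⊕1⊕1⊕1⊕1⊕1⊕1⊕0⊕1⊕1⊕1⊕0 = 1
s8: b8⊕b9⊕b10⊕b11⊕b12⊕b13⊕b14⊕b15⊕b24⊕b25⊕b26⊕b27⊕b28⊕b29⊕b30⊕b31 = 1⊕0⊕0⊕1⊕1⊕1⊕1⊕1⊕0⊕1⊕0⊕0⊕1⊕1⊕1⊕0 = 0
s16: b16⊕b17⊕b18⊕b19⊕b20⊕b21⊕b22⊕b23⊕b24⊕b25⊕b26⊕b27⊕b28⊕b29⊕b30⊕b31 = 1⊕0⊕0⊕0⊕1⊕1⊕1⊕0⊕0⊕1⊕0⊕0⊕1⊕1⊕1⊕0 = 0
Syndrome (s16...s1) = 00111 → position 7.

00111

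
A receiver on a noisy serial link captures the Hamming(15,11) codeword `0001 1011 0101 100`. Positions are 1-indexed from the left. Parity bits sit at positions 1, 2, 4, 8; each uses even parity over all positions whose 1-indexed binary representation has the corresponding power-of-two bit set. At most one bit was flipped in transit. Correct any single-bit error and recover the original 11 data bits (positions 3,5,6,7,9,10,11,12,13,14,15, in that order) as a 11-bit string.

s1: b1⊕b3⊕b5⊕b7⊕b9⊕b11⊕b13⊕b15 = 0⊕0⊕1⊕1⊕0⊕0⊕1⊕0 = 1
s2: b2⊕b3⊕b6⊕b7⊕b10⊕b11⊕b14⊕b15 = 0⊕0⊕0⊕1⊕1⊕0⊕0⊕0 = 0
s4: b4⊕b5⊕b6⊕b7⊕b12⊕b13⊕b14⊕b15 = 1⊕1⊕0⊕1⊕1⊕1⊕0⊕0 = 1
s8: b8⊕b9⊕b10⊕b11⊕b12⊕b13⊕b14⊕b15 = 1⊕0⊕1⊕0⊕1⊕1⊕0⊕0 = 0
Syndrome (s8...s1) = 0101 → position 5.
Flip bit 5: corrected codeword = 000100110101100
Data bits at positions 3,5,6,7,9,10,11,12,13,14,15: 00010101100

00010101100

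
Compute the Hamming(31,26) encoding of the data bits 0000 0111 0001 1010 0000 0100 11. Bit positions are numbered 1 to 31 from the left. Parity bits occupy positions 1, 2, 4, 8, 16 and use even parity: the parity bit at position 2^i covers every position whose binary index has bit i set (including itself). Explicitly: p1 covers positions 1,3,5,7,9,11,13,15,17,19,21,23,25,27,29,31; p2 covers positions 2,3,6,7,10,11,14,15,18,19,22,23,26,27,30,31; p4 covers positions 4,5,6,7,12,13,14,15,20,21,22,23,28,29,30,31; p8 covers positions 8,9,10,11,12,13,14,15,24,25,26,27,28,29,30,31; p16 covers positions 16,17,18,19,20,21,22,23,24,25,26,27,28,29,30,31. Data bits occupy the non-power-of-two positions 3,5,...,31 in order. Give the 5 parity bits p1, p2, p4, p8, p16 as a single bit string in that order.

Place data bits at non-power-of-two positions: b3=0, b5=0, b6=0, b7=0, b9=0, b10=1, b11=1, b12=1, b13=0, b14=0, b15=0, b17=1, b18=1, b19=0, b20=1, b21=0, b22=0, b23=0, b24=0, b25=0, b26=0, b27=1, b28=0, b29=0, b30=1, b31=1.
p1 = XOR of data positions {3,5,7,9,11,13,15,17,19,21,23,25,27,29,31} = 0⊕0⊕0⊕0⊕1⊕0⊕0⊕1⊕0⊕0⊕0⊕0⊕1⊕0⊕1 = 0
p2 = XOR of data positions {3,6,7,10,11,14,15,18,19,22,23,26,27,30,31} = 0⊕0⊕0⊕1⊕1⊕0⊕0⊕1⊕0⊕0⊕0⊕0⊕1⊕1⊕1 = 0
p4 = XOR of data positions {5,6,7,12,13,14,15,20,21,22,23,28,29,30,31} = 0⊕0⊕0⊕1⊕0⊕0⊕0⊕1⊕0⊕0⊕0⊕0⊕0⊕1⊕1 = 0
p8 = XOR of data positions {9,10,11,12,13,14,15,24,25,26,27,28,29,30,31} = 0⊕1⊕1⊕1⊕0⊕0⊕0⊕0⊕0⊕0⊕1⊕0⊕0⊕1⊕1 = 0
p16 = XOR of data positions {17,18,19,20,21,22,23,24,25,26,27,28,29,30,31} = 1⊕1⊕0⊕1⊕0⊕0⊕0⊕0⊕0⊕0⊕1⊕0⊕0⊕1⊕1 = 0
Parity bits p1,p2,p4,p8,p16 = 00000

00000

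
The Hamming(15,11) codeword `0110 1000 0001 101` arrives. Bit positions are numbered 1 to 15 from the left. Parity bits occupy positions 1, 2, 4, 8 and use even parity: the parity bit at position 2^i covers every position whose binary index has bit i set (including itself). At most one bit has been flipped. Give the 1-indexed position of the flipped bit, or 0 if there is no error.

10

s1: b1⊕b3⊕b5⊕b7⊕b9⊕b11⊕b13⊕b15 = 0⊕1⊕1⊕0⊕0⊕0⊕1⊕1 = 0
s2: b2⊕b3⊕b6⊕b7⊕b10⊕b11⊕b14⊕b15 = 1⊕1⊕0⊕0⊕0⊕0⊕0⊕1 = 1
s4: b4⊕b5⊕b6⊕b7⊕b12⊕b13⊕b14⊕b15 = 0⊕1⊕0⊕0⊕1⊕1⊕0⊕1 = 0
s8: b8⊕b9⊕b10⊕b11⊕b12⊕b13⊕b14⊕b15 = 0⊕0⊕0⊕0⊕1⊕1⊕0⊕1 = 1
Syndrome (s8...s1) = 1010 → position 10.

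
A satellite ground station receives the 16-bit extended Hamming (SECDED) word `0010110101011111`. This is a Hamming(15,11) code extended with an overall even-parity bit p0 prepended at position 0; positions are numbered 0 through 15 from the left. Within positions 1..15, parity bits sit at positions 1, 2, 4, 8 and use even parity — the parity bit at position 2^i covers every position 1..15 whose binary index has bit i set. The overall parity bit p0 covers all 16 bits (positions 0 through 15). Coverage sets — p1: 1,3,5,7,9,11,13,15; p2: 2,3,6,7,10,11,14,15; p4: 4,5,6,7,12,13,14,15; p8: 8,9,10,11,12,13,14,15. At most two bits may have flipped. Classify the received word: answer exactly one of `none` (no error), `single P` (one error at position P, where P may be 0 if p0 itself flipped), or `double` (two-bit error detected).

s1: b1⊕b3⊕b5⊕b7⊕b9⊕b11⊕b13⊕b15 = 0⊕0⊕1⊕1⊕1⊕1⊕1⊕1 = 0
s2: b2⊕b3⊕b6⊕b7⊕b10⊕b11⊕b14⊕b15 = 1⊕0⊕0⊕1⊕0⊕1⊕1⊕1 = 1
s4: b4⊕b5⊕b6⊕b7⊕b12⊕b13⊕b14⊕b15 = 1⊕1⊕0⊕1⊕1⊕1⊕1⊕1 = 1
s8: b8⊕b9⊕b10⊕b11⊕b12⊕b13⊕b14⊕b15 = 0⊕1⊕0⊕1⊕1⊕1⊕1⊕1 = 0
Syndrome (s8...s1) = 0110 → position 6.
Overall parity (XOR of all 16 bits, including p0): 0⊕0⊕1⊕0⊕1⊕1⊕0⊕1⊕0⊕1⊕0⊕1⊕1⊕1⊕1⊕1 = 0
Overall=0, syndrome position=6 → double-bit error detected (uncorrectable).

double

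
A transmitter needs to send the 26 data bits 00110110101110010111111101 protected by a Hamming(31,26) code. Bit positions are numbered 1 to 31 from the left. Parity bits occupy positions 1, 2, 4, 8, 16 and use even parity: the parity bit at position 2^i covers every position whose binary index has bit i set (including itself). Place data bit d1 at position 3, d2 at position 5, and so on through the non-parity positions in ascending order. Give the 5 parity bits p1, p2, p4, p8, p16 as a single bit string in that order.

10111

Place data bits at non-power-of-two positions: b3=0, b5=0, b6=1, b7=1, b9=0, b10=1, b11=1, b12=0, b13=1, b14=0, b15=1, b17=1, b18=1, b19=0, b20=0, b21=1, b22=0, b23=1, b24=1, b25=1, b26=1, b27=1, b28=1, b29=1, b30=0, b31=1.
p1 = XOR of data positions {3,5,7,9,11,13,15,17,19,21,23,25,27,29,31} = 0⊕0⊕1⊕0⊕1⊕1⊕1⊕1⊕0⊕1⊕1⊕1⊕1⊕1⊕1 = 1
p2 = XOR of data positions {3,6,7,10,11,14,15,18,19,22,23,26,27,30,31} = 0⊕1⊕1⊕1⊕1⊕0⊕1⊕1⊕0⊕0⊕1⊕1⊕1⊕0⊕1 = 0
p4 = XOR of data positions {5,6,7,12,13,14,15,20,21,22,23,28,29,30,31} = 0⊕1⊕1⊕0⊕1⊕0⊕1⊕0⊕1⊕0⊕1⊕1⊕1⊕0⊕1 = 1
p8 = XOR of data positions {9,10,11,12,13,14,15,24,25,26,27,28,29,30,31} = 0⊕1⊕1⊕0⊕1⊕0⊕1⊕1⊕1⊕1⊕1⊕1⊕1⊕0⊕1 = 1
p16 = XOR of data positions {17,18,19,20,21,22,23,24,25,26,27,28,29,30,31} = 1⊕1⊕0⊕0⊕1⊕0⊕1⊕1⊕1⊕1⊕1⊕1⊕1⊕0⊕1 = 1
Parity bits p1,p2,p4,p8,p16 = 10111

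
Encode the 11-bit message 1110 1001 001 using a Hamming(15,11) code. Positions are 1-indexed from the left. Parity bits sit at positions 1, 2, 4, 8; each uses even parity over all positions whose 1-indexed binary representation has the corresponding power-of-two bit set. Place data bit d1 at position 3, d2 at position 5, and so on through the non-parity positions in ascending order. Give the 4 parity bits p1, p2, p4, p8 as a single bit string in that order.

0101

Place data bits at non-power-of-two positions: b3=1, b5=1, b6=1, b7=0, b9=1, b10=0, b11=0, b12=1, b13=0, b14=0, b15=1.
p1 = XOR of data positions {3,5,7,9,11,13,15} = 1⊕1⊕0⊕1⊕0⊕0⊕1 = 0
p2 = XOR of data positions {3,6,7,10,11,14,15} = 1⊕1⊕0⊕0⊕0⊕0⊕1 = 1
p4 = XOR of data positions {5,6,7,12,13,14,15} = 1⊕1⊕0⊕1⊕0⊕0⊕1 = 0
p8 = XOR of data positions {9,10,11,12,13,14,15} = 1⊕0⊕0⊕1⊕0⊕0⊕1 = 1
Parity bits p1,p2,p4,p8 = 0101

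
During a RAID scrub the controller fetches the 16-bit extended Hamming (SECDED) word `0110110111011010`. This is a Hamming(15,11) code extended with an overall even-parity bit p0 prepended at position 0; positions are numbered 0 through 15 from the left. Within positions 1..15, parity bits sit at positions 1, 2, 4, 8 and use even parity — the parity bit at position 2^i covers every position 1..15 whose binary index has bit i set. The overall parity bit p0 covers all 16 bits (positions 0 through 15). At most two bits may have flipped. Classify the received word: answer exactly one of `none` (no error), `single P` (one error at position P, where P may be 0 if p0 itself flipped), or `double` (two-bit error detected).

s1: b1⊕b3⊕b5⊕b7⊕b9⊕b11⊕b13⊕b15 = 1⊕0⊕1⊕1⊕1⊕1⊕0⊕0 = 1
s2: b2⊕b3⊕b6⊕b7⊕b10⊕b11⊕b14⊕b15 = 1⊕0⊕0⊕1⊕0⊕1⊕1⊕0 = 0
s4: b4⊕b5⊕b6⊕b7⊕b12⊕b13⊕b14⊕b15 = 1⊕1⊕0⊕1⊕1⊕0⊕1⊕0 = 1
s8: b8⊕b9⊕b10⊕b11⊕b12⊕b13⊕b14⊕b15 = 1⊕1⊕0⊕1⊕1⊕0⊕1⊕0 = 1
Syndrome (s8...s1) = 1101 → position 13.
Overall parity (XOR of all 16 bits, including p0): 0⊕1⊕1⊕0⊕1⊕1⊕0⊕1⊕1⊕1⊕0⊕1⊕1⊕0⊕1⊕0 = 0
Overall=0, syndrome position=13 → double-bit error detected (uncorrectable).

double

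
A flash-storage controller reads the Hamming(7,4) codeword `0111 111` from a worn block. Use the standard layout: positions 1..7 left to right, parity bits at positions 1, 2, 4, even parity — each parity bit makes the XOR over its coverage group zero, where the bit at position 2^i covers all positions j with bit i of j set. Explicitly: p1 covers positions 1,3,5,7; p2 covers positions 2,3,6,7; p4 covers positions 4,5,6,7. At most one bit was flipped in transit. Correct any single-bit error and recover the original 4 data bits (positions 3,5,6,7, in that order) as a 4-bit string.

1111

s1: b1⊕b3⊕b5⊕b7 = 0⊕1⊕1⊕1 = 1
s2: b2⊕b3⊕b6⊕b7 = 1⊕1⊕1⊕1 = 0
s4: b4⊕b5⊕b6⊕b7 = 1⊕1⊕1⊕1 = 0
Syndrome (s4...s1) = 001 → position 1.
Flip bit 1: corrected codeword = 1111111
Data bits at positions 3,5,6,7: 1111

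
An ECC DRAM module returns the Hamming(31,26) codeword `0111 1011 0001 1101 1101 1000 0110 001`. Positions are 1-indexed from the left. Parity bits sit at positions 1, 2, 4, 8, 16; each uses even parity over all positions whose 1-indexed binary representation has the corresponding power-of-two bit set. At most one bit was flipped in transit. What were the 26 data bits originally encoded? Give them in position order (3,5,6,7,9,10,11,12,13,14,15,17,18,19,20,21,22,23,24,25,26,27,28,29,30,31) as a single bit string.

s1: b1⊕b3⊕b5⊕b7⊕b9⊕b11⊕b13⊕b15⊕b17⊕b19⊕b21⊕b23⊕b25⊕b27⊕b29⊕b31 = 0⊕1⊕1⊕1⊕0⊕0⊕1⊕0⊕1⊕0⊕1⊕0⊕0⊕1⊕0⊕1 = 0
s2: b2⊕b3⊕b6⊕b7⊕b10⊕b11⊕b14⊕b15⊕b18⊕b19⊕b22⊕b23⊕b26⊕b27⊕b30⊕b31 = 1⊕1⊕0⊕1⊕0⊕0⊕1⊕0⊕1⊕0⊕0⊕0⊕1⊕1⊕0⊕1 = 0
s4: b4⊕b5⊕b6⊕b7⊕b12⊕b13⊕b14⊕b15⊕b20⊕b21⊕b22⊕b23⊕b28⊕b29⊕b30⊕b31 = 1⊕1⊕0⊕1⊕1⊕1⊕1⊕0⊕1⊕1⊕0⊕0⊕0⊕0⊕0⊕1 = 1
s8: b8⊕b9⊕b10⊕b11⊕b12⊕b13⊕b14⊕b15⊕b24⊕b25⊕b26⊕b27⊕b28⊕b29⊕b30⊕b31 = 1⊕0⊕0⊕0⊕1⊕1⊕1⊕0⊕0⊕0⊕1⊕1⊕0⊕0⊕0⊕1 = 1
s16: b16⊕b17⊕b18⊕b19⊕b20⊕b21⊕b22⊕b23⊕b24⊕b25⊕b26⊕b27⊕b28⊕b29⊕b30⊕b31 = 1⊕1⊕1⊕0⊕1⊕1⊕0⊕0⊕0⊕0⊕1⊕1⊕0⊕0⊕0⊕1 = 0
Syndrome (s16...s1) = 01100 → position 12.
Flip bit 12: corrected codeword = 0111101100001101110110000110001
Data bits at positions 3,5,6,7,9,10,11,12,13,14,15,17,18,19,20,21,22,23,24,25,26,27,28,29,30,31: 11010000110110110000110001

11010000110110110000110001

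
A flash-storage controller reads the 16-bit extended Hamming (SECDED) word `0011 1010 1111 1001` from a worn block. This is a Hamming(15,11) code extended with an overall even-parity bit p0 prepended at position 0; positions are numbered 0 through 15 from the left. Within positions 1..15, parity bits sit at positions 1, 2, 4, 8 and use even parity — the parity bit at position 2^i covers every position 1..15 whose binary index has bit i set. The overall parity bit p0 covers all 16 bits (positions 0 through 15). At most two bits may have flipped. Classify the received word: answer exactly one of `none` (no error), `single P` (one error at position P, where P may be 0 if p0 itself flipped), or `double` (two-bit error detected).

s1: b1⊕b3⊕b5⊕b7⊕b9⊕b11⊕b13⊕b15 = 0⊕1⊕0⊕0⊕1⊕1⊕0⊕1 = 0
s2: b2⊕b3⊕b6⊕b7⊕b10⊕b11⊕b14⊕b15 = 1⊕1⊕1⊕0⊕1⊕1⊕0⊕1 = 0
s4: b4⊕b5⊕b6⊕b7⊕b12⊕b13⊕b14⊕b15 = 1⊕0⊕1⊕0⊕1⊕0⊕0⊕1 = 0
s8: b8⊕b9⊕b10⊕b11⊕b12⊕b13⊕b14⊕b15 = 1⊕1⊕1⊕1⊕1⊕0⊕0⊕1 = 0
Syndrome (s8...s1) = 0000 → position 0 (no error).
Overall parity (XOR of all 16 bits, including p0): 0⊕0⊕1⊕1⊕1⊕0⊕1⊕0⊕1⊕1⊕1⊕1⊕1⊕0⊕0⊕1 = 0
Overall=0, syndrome position=0 → no error.

none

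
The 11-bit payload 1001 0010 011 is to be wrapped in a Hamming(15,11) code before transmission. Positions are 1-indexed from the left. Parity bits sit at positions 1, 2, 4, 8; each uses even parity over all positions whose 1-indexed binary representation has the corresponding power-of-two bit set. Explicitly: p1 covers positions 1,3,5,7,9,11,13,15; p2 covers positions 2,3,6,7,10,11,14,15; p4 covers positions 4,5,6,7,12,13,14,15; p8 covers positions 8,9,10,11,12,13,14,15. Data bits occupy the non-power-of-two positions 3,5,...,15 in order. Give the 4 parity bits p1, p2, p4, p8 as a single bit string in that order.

Place data bits at non-power-of-two positions: b3=1, b5=0, b6=0, b7=1, b9=0, b10=0, b11=1, b12=0, b13=0, b14=1, b15=1.
p1 = XOR of data positions {3,5,7,9,11,13,15} = 1⊕0⊕1⊕0⊕1⊕0⊕1 = 0
p2 = XOR of data positions {3,6,7,10,11,14,15} = 1⊕0⊕1⊕0⊕1⊕1⊕1 = 1
p4 = XOR of data positions {5,6,7,12,13,14,15} = 0⊕0⊕1⊕0⊕0⊕1⊕1 = 1
p8 = XOR of data positions {9,10,11,12,13,14,15} = 0⊕0⊕1⊕0⊕0⊕1⊕1 = 1
Parity bits p1,p2,p4,p8 = 0111

0111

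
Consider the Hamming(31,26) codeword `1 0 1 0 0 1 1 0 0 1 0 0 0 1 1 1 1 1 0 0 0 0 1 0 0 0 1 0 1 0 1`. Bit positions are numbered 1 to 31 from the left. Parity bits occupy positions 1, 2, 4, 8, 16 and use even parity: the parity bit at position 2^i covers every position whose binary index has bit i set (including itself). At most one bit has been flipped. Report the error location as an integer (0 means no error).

21

s1: b1⊕b3⊕b5⊕b7⊕b9⊕b11⊕b13⊕b15⊕b17⊕b19⊕b21⊕b23⊕b25⊕b27⊕b29⊕b31 = 1⊕1⊕0⊕1⊕0⊕0⊕0⊕1⊕1⊕0⊕0⊕1⊕0⊕1⊕1⊕1 = 1
s2: b2⊕b3⊕b6⊕b7⊕b10⊕b11⊕b14⊕b15⊕b18⊕b19⊕b22⊕b23⊕b26⊕b27⊕b30⊕b31 = 0⊕1⊕1⊕1⊕1⊕0⊕1⊕1⊕1⊕0⊕0⊕1⊕0⊕1⊕0⊕1 = 0
s4: b4⊕b5⊕b6⊕b7⊕b12⊕b13⊕b14⊕b15⊕b20⊕b21⊕b22⊕b23⊕b28⊕b29⊕b30⊕b31 = 0⊕0⊕1⊕1⊕0⊕0⊕1⊕1⊕0⊕0⊕0⊕1⊕0⊕1⊕0⊕1 = 1
s8: b8⊕b9⊕b10⊕b11⊕b12⊕b13⊕b14⊕b15⊕b24⊕b25⊕b26⊕b27⊕b28⊕b29⊕b30⊕b31 = 0⊕0⊕1⊕0⊕0⊕0⊕1⊕1⊕0⊕0⊕0⊕1⊕0⊕1⊕0⊕1 = 0
s16: b16⊕b17⊕b18⊕b19⊕b20⊕b21⊕b22⊕b23⊕b24⊕b25⊕b26⊕b27⊕b28⊕b29⊕b30⊕b31 = 1⊕1⊕1⊕0⊕0⊕0⊕0⊕1⊕0⊕0⊕0⊕1⊕0⊕1⊕0⊕1 = 1
Syndrome (s16...s1) = 10101 → position 21.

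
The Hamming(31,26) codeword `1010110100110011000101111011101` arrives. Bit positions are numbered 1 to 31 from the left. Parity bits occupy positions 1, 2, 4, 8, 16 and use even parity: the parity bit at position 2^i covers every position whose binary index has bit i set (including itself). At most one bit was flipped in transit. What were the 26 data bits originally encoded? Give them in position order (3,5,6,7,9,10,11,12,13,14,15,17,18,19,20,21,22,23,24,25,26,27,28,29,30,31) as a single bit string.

s1: b1⊕b3⊕b5⊕b7⊕b9⊕b11⊕b13⊕b15⊕b17⊕b19⊕b21⊕b23⊕b25⊕b27⊕b29⊕b31 = 1⊕1⊕1⊕0⊕0⊕1⊕0⊕1⊕0⊕0⊕0⊕1⊕1⊕1⊕1⊕1 = 0
s2: b2⊕b3⊕b6⊕b7⊕b10⊕b11⊕b14⊕b15⊕b18⊕b19⊕b22⊕b23⊕b26⊕b27⊕b30⊕b31 = 0⊕1⊕1⊕0⊕0⊕1⊕0⊕1⊕0⊕0⊕1⊕1⊕0⊕1⊕0⊕1 = 0
s4: b4⊕b5⊕b6⊕b7⊕b12⊕b13⊕b14⊕b15⊕b20⊕b21⊕b22⊕b23⊕b28⊕b29⊕b30⊕b31 = 0⊕1⊕1⊕0⊕1⊕0⊕0⊕1⊕1⊕0⊕1⊕1⊕1⊕1⊕0⊕1 = 0
s8: b8⊕b9⊕b10⊕b11⊕b12⊕b13⊕b14⊕b15⊕b24⊕b25⊕b26⊕b27⊕b28⊕b29⊕b30⊕b31 = 1⊕0⊕0⊕1⊕1⊕0⊕0⊕1⊕1⊕1⊕0⊕1⊕1⊕1⊕0⊕1 = 0
s16: b16⊕b17⊕b18⊕b19⊕b20⊕b21⊕b22⊕b23⊕b24⊕b25⊕b26⊕b27⊕b28⊕b29⊕b30⊕b31 = 1⊕0⊕0⊕0⊕1⊕0⊕1⊕1⊕1⊕1⊕0⊕1⊕1⊕1⊕0⊕1 = 0
Syndrome (s16...s1) = 00000 → position 0 (no error).
No correction needed.
Data bits at positions 3,5,6,7,9,10,11,12,13,14,15,17,18,19,20,21,22,23,24,25,26,27,28,29,30,31: 11100011001000101111011101

11100011001000101111011101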